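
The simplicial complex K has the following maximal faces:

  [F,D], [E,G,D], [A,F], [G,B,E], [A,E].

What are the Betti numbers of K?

b_0 = 1, b_1 = 1, b_2 = 0.

Order the vertices as A < B < D < E < F < G. Listing each simplex with vertices in this order, K has dimension 2 with simplices:

  0-simplices (6): A, B, D, E, F, G
  1-simplices (8): AE, AF, BE, BG, DE, DF, DG, EG
  2-simplices (2): BEG, DEG

giving chain groups C_0 ≅ Z^6, C_1 ≅ Z^8, C_2 ≅ Z^2.

The boundary map ∂_1: C_1 → C_0 is given by ∂[p,q] = [q] − [p].
The 6×8 boundary matrix has rank 5 and Smith normal form diag(1,1,1,1,1).

Boundary ∂_2: C_2 → C_1 sends each 2-simplex [p,q,r] to [q,r] − [p,r] + [p,q]. For instance
  ∂BEG = EG − BG + BE,
  ∂DEG = EG − DG + DE.
As a 8×2 matrix over Z this has rank 2, with invariant factors (1,1).

Reading off H_k = ker ∂_k / im ∂_{k+1}:

  H_0: rank C_0 − rank ∂_1 = 6 − 5 = 1, and the invariant factors of ∂_1 are all 1, so H_0 ≅ Z.
  H_1: rank ker ∂_1 − rank ∂_2 = (8 − 5) − 2 = 1, and the invariant factors of ∂_2 are all 1, so H_1 ≅ Z.
  H_2: rank ker ∂_2 − rank ∂_3 = (2 − 2) − 0 = 0, and there is no ∂_3, so H_2 ≅ 0.

Hence the Betti numbers are b_0 = 1, b_1 = 1, b_2 = 0.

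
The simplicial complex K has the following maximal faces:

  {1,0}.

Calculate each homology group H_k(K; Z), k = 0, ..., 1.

H_0 = Z,  H_1 = 0.

Order the vertices as 0 < 1. Listing each simplex with vertices in this order, K has dimension 1 with simplices:

  0-simplices (2): [0], [1]
  1-simplices (1): [0,1]

so the chain groups are C_0 ≅ Z^2, C_1 ≅ Z^1.

∂_1: C_1 → C_0 is given by ∂[p,q] = [q] − [p]. For instance
  ∂[0,1] = [1] − [0].
The resulting 2×1 matrix has rank 1, and its Smith normal form has invariant factors (1).

Computing H_k = (kernel of ∂_k) / (image of ∂_{k+1}):

  H_0: rank C_0 − rank ∂_1 = 2 − 1 = 1, and the invariant factors of ∂_1 are all 1, so H_0 = Z.
  H_1: rank ker ∂_1 − rank ∂_2 = (1 − 1) − 0 = 0, and there is no ∂_2, so H_1 = 0.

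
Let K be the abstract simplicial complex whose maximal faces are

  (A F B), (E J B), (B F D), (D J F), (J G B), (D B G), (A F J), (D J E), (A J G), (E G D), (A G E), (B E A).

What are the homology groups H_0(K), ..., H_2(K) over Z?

H_0 ≅ Z,  H_1 ≅ Z_2,  H_2 = 0.

K has 7 vertices, 18 edges, 12 triangles.
rank ∂_0 = 0, rank ∂_1 = 6 ⇒ b_0 = 7 − 0 − 6 = 1; all invariant factors of ∂_1 are 1 so no torsion. So H_0 ≅ Z.
rank ∂_1 = 6, rank ∂_2 = 12 ⇒ b_1 = 18 − 6 − 12 = 0; ∂_2 has invariant factor(s) [2] giving torsion. So H_1 ≅ Z_2.
rank ∂_2 = 12, rank ∂_3 = 0 ⇒ b_2 = 12 − 12 − 0 = 0. So H_2 ≅ 0.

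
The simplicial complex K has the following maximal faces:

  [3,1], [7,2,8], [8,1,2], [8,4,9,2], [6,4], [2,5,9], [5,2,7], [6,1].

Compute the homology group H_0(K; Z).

K has 9 vertices, 16 edges, 8 triangles, 1 3-simplex.
rank ∂_0 = 0, rank ∂_1 = 8 ⇒ b_0 = 9 − 0 − 8 = 1; all invariant factors of ∂_1 are 1 so no torsion. So H_0 ≅ Z.

H_0 ≅ Z.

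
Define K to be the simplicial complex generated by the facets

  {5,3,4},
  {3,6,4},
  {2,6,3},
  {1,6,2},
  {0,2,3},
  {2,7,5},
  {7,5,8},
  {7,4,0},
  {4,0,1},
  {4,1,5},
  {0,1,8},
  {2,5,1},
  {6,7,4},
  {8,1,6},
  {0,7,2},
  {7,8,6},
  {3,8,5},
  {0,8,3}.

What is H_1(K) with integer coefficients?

Take the total order 0 < 1 < 2 < 3 < 4 < 5 < 6 < 7 < 8 on the vertex set. Then K (dimension 2) consists of the simplices:

  0-simplices (9): [0], [1], [2], [3], [4], [5], [6], [7], [8]
  1-simplices (27): (27 of them)
  2-simplices (18): [0,1,4], [0,1,8], [0,2,3], [0,2,7], [0,3,8], [0,4,7], [1,2,5], [1,2,6], [1,4,5], [1,6,8], [2,3,6], [2,5,7], [3,4,5], [3,4,6], [3,5,8], [4,6,7], [5,7,8], [6,7,8]

giving chain groups C_0 ≅ Z^9, C_1 ≅ Z^27, C_2 ≅ Z^18.

∂_1: C_1 → C_0 maps an edge to its endpoints' difference, ∂[p,q] = q − p.
The resulting 9×27 matrix has rank 8, and its Smith normal form has invariant factors (1,1,1,1,1,1,1,1).

∂_2: C_2 → C_1 maps a triangle to the signed sum of its edges. For instance
  ∂[0,1,4] = [1,4] − [0,4] + [0,1],
  ∂[2,5,7] = [5,7] − [2,7] + [2,5].
As a 27×18 matrix over Z this has rank 17, with invariant factors (1,1,1,1,1,1,1,1,1,1,1,1,1,1,1,1,1).

From H_k ≅ ker(∂_k) / im(∂_{k+1}) we obtain:

  H_1: rank ker ∂_1 − rank ∂_2 = (27 − 8) − 17 = 2, and the invariant factors of ∂_2 are all 1, so H_1 = Z^2.

H_1 ≅ Z^2.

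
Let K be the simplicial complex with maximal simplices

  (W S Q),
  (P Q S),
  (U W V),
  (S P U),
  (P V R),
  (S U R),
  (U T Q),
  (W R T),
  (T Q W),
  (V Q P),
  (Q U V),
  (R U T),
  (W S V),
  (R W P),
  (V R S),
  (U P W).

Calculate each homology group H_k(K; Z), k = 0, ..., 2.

Fix the vertex order P < Q < R < S < T < U < V < W and write every simplex with vertices in increasing order. Then dim K = 2 and the simplices of K are:

  0-simplices (8): P, Q, R, S, T, U, V, W
  1-simplices (24): PQ, PR, PS, PU, PV, PW, QS, QT, QU, QV, QW, RS, RT, RU, RV, RW, SU, SV, SW, TU, TW, UV, UW, VW
  2-simplices (16): PQS, PQV, PRV, PRW, PSU, PUW, QSW, QTU, QTW, QUV, RSU, RSV, RTU, RTW, SVW, UVW

giving chain groups C_0 ≅ Z^8, C_1 ≅ Z^24, C_2 ≅ Z^16.

The boundary map ∂_1: C_1 → C_0 sends each edge [p,q] (with p < q) to q − p.
As a 8×24 matrix over Z this has rank 7, with invariant factors (1,1,1,1,1,1,1).

∂_2: C_2 → C_1 sends each 2-simplex [p,q,r] to [q,r] − [p,r] + [p,q]. For instance
  ∂PQS = QS − PS + PQ,
  ∂RTW = TW − RW + RT.
The resulting 24×16 matrix has rank 15, and its Smith normal form has invariant factors (1,1,1,1,1,1,1,1,1,1,1,1,1,1,1).

Computing H_k = (kernel of ∂_k) / (image of ∂_{k+1}):

  H_0: rank C_0 − rank ∂_1 = 8 − 7 = 1, and the invariant factors of ∂_1 are all 1, so H_0 ≅ Z.
  H_1: rank ker ∂_1 − rank ∂_2 = (24 − 7) − 15 = 2, and the invariant factors of ∂_2 are all 1, so H_1 ≅ Z^2.
  H_2: rank ker ∂_2 − rank ∂_3 = (16 − 15) − 0 = 1, and there is no ∂_3, so H_2 ≅ Z.

H_0 = Z,  H_1 = Z^2,  H_2 = Z.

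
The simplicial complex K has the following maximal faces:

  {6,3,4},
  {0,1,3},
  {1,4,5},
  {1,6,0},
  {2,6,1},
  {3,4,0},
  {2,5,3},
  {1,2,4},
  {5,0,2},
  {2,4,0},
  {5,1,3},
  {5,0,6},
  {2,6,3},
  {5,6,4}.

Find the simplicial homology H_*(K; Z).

K has 7 vertices, 21 edges, 14 triangles.
rank ∂_0 = 0, rank ∂_1 = 6 ⇒ b_0 = 7 − 0 − 6 = 1; all invariant factors of ∂_1 are 1 so no torsion. So H_0 ≅ Z.
rank ∂_1 = 6, rank ∂_2 = 13 ⇒ b_1 = 21 − 6 − 13 = 2; all invariant factors of ∂_2 are 1 so no torsion. So H_1 ≅ Z^2.
rank ∂_2 = 13, rank ∂_3 = 0 ⇒ b_2 = 14 − 13 − 0 = 1. So H_2 ≅ Z.

H_0 = Z,  H_1 = Z^2,  H_2 = Z.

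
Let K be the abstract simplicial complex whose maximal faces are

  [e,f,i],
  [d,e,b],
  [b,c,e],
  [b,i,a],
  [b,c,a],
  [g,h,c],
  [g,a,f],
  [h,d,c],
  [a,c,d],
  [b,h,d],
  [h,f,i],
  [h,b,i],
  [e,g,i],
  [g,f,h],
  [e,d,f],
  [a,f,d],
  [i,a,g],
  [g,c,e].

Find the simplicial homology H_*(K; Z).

K has 9 vertices, 27 edges, 18 triangles.
rank ∂_0 = 0, rank ∂_1 = 8 ⇒ b_0 = 9 − 0 − 8 = 1; all invariant factors of ∂_1 are 1 so no torsion. So H_0 = Z.
rank ∂_1 = 8, rank ∂_2 = 18 ⇒ b_1 = 27 − 8 − 18 = 1; ∂_2 has invariant factor(s) [2] giving torsion. So H_1 = Z × Z/2.
rank ∂_2 = 18, rank ∂_3 = 0 ⇒ b_2 = 18 − 18 − 0 = 0. So H_2 = 0.

H_0 ≅ Z,  H_1 ≅ Z × Z/2,  H_2 = 0.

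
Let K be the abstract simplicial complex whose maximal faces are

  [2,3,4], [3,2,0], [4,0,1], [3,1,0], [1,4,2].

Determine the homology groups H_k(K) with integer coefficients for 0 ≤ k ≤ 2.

H_0 = Z,  H_1 = Z,  H_2 = 0.

Fix the vertex order 0 < 1 < 2 < 3 < 4 and write every simplex with vertices in increasing order. Then dim K = 2 and the simplices of K are:

  0-simplices (5): [0], [1], [2], [3], [4]
  1-simplices (10): [0,1], [0,2], [0,3], [0,4], [1,2], [1,3], [1,4], [2,3], [2,4], [3,4]
  2-simplices (5): [0,1,3], [0,1,4], [0,2,3], [1,2,4], [2,3,4]

giving chain groups C_0 ≅ Z^5, C_1 ≅ Z^10, C_2 ≅ Z^5.

∂_1: C_1 → C_0 maps an edge to its endpoints' difference, ∂[p,q] = q − p. For instance
  ∂[0,1] = [1] − [0].
The 5×10 boundary matrix has rank 4 and Smith normal form diag(1,1,1,1).

Boundary ∂_2: C_2 → C_1 acts by ∂[p,q,r] = [q,r] − [p,r] + [p,q]. For instance
  ∂[0,1,4] = [1,4] − [0,4] + [0,1],
  ∂[0,1,3] = [1,3] − [0,3] + [0,1].
As a 10×5 matrix over Z this has rank 5, with invariant factors (1,1,1,1,1).

Computing H_k = (kernel of ∂_k) / (image of ∂_{k+1}):

  H_0: rank C_0 − rank ∂_1 = 5 − 4 = 1, and the invariant factors of ∂_1 are all 1, so H_0 ≅ Z.
  H_1: rank ker ∂_1 − rank ∂_2 = (10 − 4) − 5 = 1, and the invariant factors of ∂_2 are all 1, so H_1 ≅ Z.
  H_2: rank ker ∂_2 − rank ∂_3 = (5 − 5) − 0 = 0, and there is no ∂_3, so H_2 ≅ 0.

As a check, the Euler characteristic is 5 − 10 + 5 = 0, which agrees with 1 − 1 + 0 = 0.
(K is a triangulation of the Möbius band.)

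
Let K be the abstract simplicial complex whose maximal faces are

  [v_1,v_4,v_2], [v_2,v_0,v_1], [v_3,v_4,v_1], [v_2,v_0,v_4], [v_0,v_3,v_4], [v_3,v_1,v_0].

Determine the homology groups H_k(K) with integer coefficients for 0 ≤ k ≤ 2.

We work with the vertex ordering v_0 < v_1 < v_2 < v_3 < v_4. The simplices of K, each written with vertices in increasing order, are:

  0-simplices (5): [v_0], [v_1], [v_2], [v_3], [v_4]
  1-simplices (9): [v_0,v_1], [v_0,v_2], [v_0,v_3], [v_0,v_4], [v_1,v_2], [v_1,v_3], [v_1,v_4], [v_2,v_4], [v_3,v_4]
  2-simplices (6): [v_0,v_1,v_2], [v_0,v_1,v_3], [v_0,v_2,v_4], [v_0,v_3,v_4], [v_1,v_2,v_4], [v_1,v_3,v_4]

Hence C_0 ≅ Z^5, C_1 ≅ Z^9, C_2 ≅ Z^6.

The boundary map ∂_1: C_1 → C_0 is given by ∂[p,q] = [q] − [p]. For instance
  ∂[v_3,v_4] = [v_4] − [v_3].
The resulting 5×9 matrix has rank 4, and its Smith normal form has invariant factors (1,1,1,1).

Boundary ∂_2: C_2 → C_1 acts by ∂[p,q,r] = [q,r] − [p,r] + [p,q]. For instance
  ∂[v_0,v_1,v_2] = [v_1,v_2] − [v_0,v_2] + [v_0,v_1],
  ∂[v_0,v_2,v_4] = [v_2,v_4] − [v_0,v_4] + [v_0,v_2].
The resulting 9×6 matrix has rank 5, and its Smith normal form has invariant factors (1,1,1,1,1).

Now H_k = ker ∂_k / im ∂_{k+1}, so:

  H_0: rank C_0 − rank ∂_1 = 5 − 4 = 1, and the invariant factors of ∂_1 are all 1, so H_0 ≅ Z.
  H_1: rank ker ∂_1 − rank ∂_2 = (9 − 4) − 5 = 0, and the invariant factors of ∂_2 are all 1, so H_1 ≅ 0.
  H_2: rank ker ∂_2 − rank ∂_3 = (6 − 5) − 0 = 1, and there is no ∂_3, so H_2 ≅ Z.

As a check, the Euler characteristic is 5 − 9 + 6 = 2, which agrees with 1 − 0 + 1 = 2.

H_0 = Z,  H_1 = 0,  H_2 = Z.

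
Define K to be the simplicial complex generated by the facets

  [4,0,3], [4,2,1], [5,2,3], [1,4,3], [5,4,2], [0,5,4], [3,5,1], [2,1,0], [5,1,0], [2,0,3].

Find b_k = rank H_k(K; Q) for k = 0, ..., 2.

b_0 = 1, b_1 = 0, b_2 = 0.

Fix the vertex order 0 < 1 < 2 < 3 < 4 < 5 and write every simplex with vertices in increasing order. Then dim K = 2 and the simplices of K are:

  0-simplices (6): [0], [1], [2], [3], [4], [5]
  1-simplices (15): [0,1], [0,2], [0,3], [0,4], [0,5], [1,2], [1,3], [1,4], [1,5], [2,3], [2,4], [2,5], [3,4], [3,5], [4,5]
  2-simplices (10): [0,1,2], [0,1,5], [0,2,3], [0,3,4], [0,4,5], [1,2,4], [1,3,4], [1,3,5], [2,3,5], [2,4,5]

giving chain groups C_0 ≅ Z^6, C_1 ≅ Z^15, C_2 ≅ Z^10.

Boundary ∂_1: C_1 → C_0 sends each edge [p,q] (with p < q) to q − p. For instance
  ∂[1,3] = [3] − [1].
As a 6×15 matrix over Z this has rank 5, with invariant factors (1,1,1,1,1).

∂_2: C_2 → C_1 maps a triangle to the signed sum of its edges. For instance
  ∂[1,3,4] = [3,4] − [1,4] + [1,3],
  ∂[0,1,5] = [1,5] − [0,5] + [0,1].
The resulting 15×10 matrix has rank 10, and its Smith normal form has invariant factors (1,1,1,1,1,1,1,1,1,2).

From H_k ≅ ker(∂_k) / im(∂_{k+1}) we obtain:

  H_0: rank C_0 − rank ∂_1 = 6 − 5 = 1, and the invariant factors of ∂_1 are all 1, so H_0 ≅ Z.
  H_1: rank ker ∂_1 − rank ∂_2 = (15 − 5) − 10 = 0, and ∂_2 has invariant factor 2 > 1, so H_1 ≅ Z/2.
  H_2: rank ker ∂_2 − rank ∂_3 = (10 − 10) − 0 = 0, and there is no ∂_3, so H_2 ≅ 0.

As a check, the Euler characteristic is 6 − 15 + 10 = 1, which agrees with 1 − 0 + 0 = 1.

Hence the Betti numbers are b_0 = 1, b_1 = 0, b_2 = 0.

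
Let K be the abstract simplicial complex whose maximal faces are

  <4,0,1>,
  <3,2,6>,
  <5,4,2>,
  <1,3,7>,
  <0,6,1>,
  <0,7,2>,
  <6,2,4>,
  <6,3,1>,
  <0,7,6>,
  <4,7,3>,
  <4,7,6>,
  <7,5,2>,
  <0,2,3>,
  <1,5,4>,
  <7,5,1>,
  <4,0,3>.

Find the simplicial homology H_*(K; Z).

Fix the vertex order 0 < 1 < 2 < 3 < 4 < 5 < 6 < 7 and write every simplex with vertices in increasing order. Then dim K = 2 and the simplices of K are:

  0-simplices (8): [0], [1], [2], [3], [4], [5], [6], [7]
  1-simplices (24): (24 of them)
  2-simplices (16): [0,1,4], [0,1,6], [0,2,3], [0,2,7], [0,3,4], [0,6,7], [1,3,6], [1,3,7], [1,4,5], [1,5,7], [2,3,6], [2,4,5], [2,4,6], [2,5,7], [3,4,7], [4,6,7]

giving chain groups C_0 ≅ Z^8, C_1 ≅ Z^24, C_2 ≅ Z^16.

The boundary map ∂_1: C_1 → C_0 is given by ∂[p,q] = [q] − [p]. For instance
  ∂[4,5] = [5] − [4].
The resulting 8×24 matrix has rank 7, and its Smith normal form has invariant factors (1,1,1,1,1,1,1).

∂_2: C_2 → C_1 maps a triangle to the signed sum of its edges. For instance
  ∂[3,4,7] = [4,7] − [3,7] + [3,4],
  ∂[2,3,6] = [3,6] − [2,6] + [2,3].
The 24×16 boundary matrix has rank 15 and Smith normal form diag(1,1,1,1,1,1,1,1,1,1,1,1,1,1,1).

From H_k ≅ ker(∂_k) / im(∂_{k+1}) we obtain:

  H_0: rank C_0 − rank ∂_1 = 8 − 7 = 1, and the invariant factors of ∂_1 are all 1, so H_0 = Z.
  H_1: rank ker ∂_1 − rank ∂_2 = (24 − 7) − 15 = 2, and the invariant factors of ∂_2 are all 1, so H_1 = Z^2.
  H_2: rank ker ∂_2 − rank ∂_3 = (16 − 15) − 0 = 1, and there is no ∂_3, so H_2 = Z.

H_0 = Z,  H_1 = Z^2,  H_2 = Z.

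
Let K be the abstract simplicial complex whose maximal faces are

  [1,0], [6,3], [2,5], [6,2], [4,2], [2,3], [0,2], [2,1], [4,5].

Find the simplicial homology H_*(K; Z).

Order the vertices as 0 < 1 < 2 < 3 < 4 < 5 < 6. Listing each simplex with vertices in this order, K has dimension 1 with simplices:

  0-simplices (7): [0], [1], [2], [3], [4], [5], [6]
  1-simplices (9): [0,1], [0,2], [1,2], [2,3], [2,4], [2,5], [2,6], [3,6], [4,5]

Hence C_0 ≅ Z^7, C_1 ≅ Z^9.

The boundary map ∂_1: C_1 → C_0 sends each edge [p,q] (with p < q) to q − p. For instance
  ∂[1,2] = [2] − [1].
This gives a 7×9 integer matrix of rank 6; reducing to Smith normal form yields diagonal entries (1,1,1,1,1,1).

Now H_k = ker ∂_k / im ∂_{k+1}, so:

  H_0: rank C_0 − rank ∂_1 = 7 − 6 = 1, and the invariant factors of ∂_1 are all 1, so H_0 = Z.
  H_1: rank ker ∂_1 − rank ∂_2 = (9 − 6) − 0 = 3, and there is no ∂_2, so H_1 = Z^3.

(K is a triangulation of a wedge of 3 circles.)

H_0 = Z,  H_1 = Z^3.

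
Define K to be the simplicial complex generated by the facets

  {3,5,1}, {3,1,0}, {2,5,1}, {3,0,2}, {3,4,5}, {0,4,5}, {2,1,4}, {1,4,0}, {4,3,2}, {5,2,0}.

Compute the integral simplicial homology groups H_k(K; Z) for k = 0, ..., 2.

H_0 = Z,  H_1 = Z/2Z,  H_2 = 0.

Take the total order 0 < 1 < 2 < 3 < 4 < 5 on the vertex set. Then K (dimension 2) consists of the simplices:

  0-simplices (6): [0], [1], [2], [3], [4], [5]
  1-simplices (15): [0,1], [0,2], [0,3], [0,4], [0,5], [1,2], [1,3], [1,4], [1,5], [2,3], [2,4], [2,5], [3,4], [3,5], [4,5]
  2-simplices (10): [0,1,3], [0,1,4], [0,2,3], [0,2,5], [0,4,5], [1,2,4], [1,2,5], [1,3,5], [2,3,4], [3,4,5]

giving chain groups C_0 ≅ Z^6, C_1 ≅ Z^15, C_2 ≅ Z^10.

∂_1: C_1 → C_0 sends each edge [p,q] (with p < q) to q − p.
As a 6×15 matrix over Z this has rank 5, with invariant factors (1,1,1,1,1).

The boundary map ∂_2: C_2 → C_1 acts by ∂[p,q,r] = [q,r] − [p,r] + [p,q]. For instance
  ∂[0,4,5] = [4,5] − [0,5] + [0,4],
  ∂[3,4,5] = [4,5] − [3,5] + [3,4].
As a 15×10 matrix over Z this has rank 10, with invariant factors (1,1,1,1,1,1,1,1,1,2).

Reading off H_k = ker ∂_k / im ∂_{k+1}:

  H_0: rank C_0 − rank ∂_1 = 6 − 5 = 1, and the invariant factors of ∂_1 are all 1, so H_0 = Z.
  H_1: rank ker ∂_1 − rank ∂_2 = (15 − 5) − 10 = 0, and ∂_2 has invariant factor 2 > 1, so H_1 = Z/2Z.
  H_2: rank ker ∂_2 − rank ∂_3 = (10 − 10) − 0 = 0, and there is no ∂_3, so H_2 = 0.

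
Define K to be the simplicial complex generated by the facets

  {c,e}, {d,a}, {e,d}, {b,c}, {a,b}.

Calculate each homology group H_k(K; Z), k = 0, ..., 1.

K has 5 vertices, 5 edges.
rank ∂_0 = 0, rank ∂_1 = 4 ⇒ b_0 = 5 − 0 − 4 = 1; all invariant factors of ∂_1 are 1 so no torsion. So H_0 = Z.
rank ∂_1 = 4, rank ∂_2 = 0 ⇒ b_1 = 5 − 4 − 0 = 1. So H_1 = Z.

H_0 ≅ Z,  H_1 ≅ Z.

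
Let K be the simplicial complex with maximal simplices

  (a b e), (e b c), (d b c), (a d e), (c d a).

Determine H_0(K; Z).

K has 5 vertices, 10 edges, 5 triangles.
rank ∂_0 = 0, rank ∂_1 = 4 ⇒ b_0 = 5 − 0 − 4 = 1; all invariant factors of ∂_1 are 1 so no torsion. So H_0 = Z.

H_0 ≅ Z.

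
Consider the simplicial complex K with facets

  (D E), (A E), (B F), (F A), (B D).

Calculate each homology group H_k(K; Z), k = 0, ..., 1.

We work with the vertex ordering A < B < D < E < F. The simplices of K, each written with vertices in increasing order, are:

  0-simplices (5): A, B, D, E, F
  1-simplices (5): AE, AF, BD, BF, DE

Hence C_0 ≅ Z^5, C_1 ≅ Z^5.

∂_1: C_1 → C_0 maps an edge to its endpoints' difference, ∂[p,q] = q − p.
The resulting 5×5 matrix has rank 4, and its Smith normal form has invariant factors (1,1,1,1).

Now H_k = ker ∂_k / im ∂_{k+1}, so:

  H_0: rank C_0 − rank ∂_1 = 5 − 4 = 1, and the invariant factors of ∂_1 are all 1, so H_0 = Z.
  H_1: rank ker ∂_1 − rank ∂_2 = (5 − 4) − 0 = 1, and there is no ∂_2, so H_1 = Z.

(K is a triangulation of the circle S^1.)

H_0 = Z,  H_1 = Z.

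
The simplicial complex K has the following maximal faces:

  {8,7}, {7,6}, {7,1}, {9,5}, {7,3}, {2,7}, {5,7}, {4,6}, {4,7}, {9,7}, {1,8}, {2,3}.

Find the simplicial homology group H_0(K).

H_0 = Z.

Take the total order 1 < 2 < 3 < 4 < 5 < 6 < 7 < 8 < 9 on the vertex set. Then K (dimension 1) consists of the simplices:

  0-simplices (9): [1], [2], [3], [4], [5], [6], [7], [8], [9]
  1-simplices (12): [1,7], [1,8], [2,3], [2,7], [3,7], [4,6], [4,7], [5,7], [5,9], [6,7], [7,8], [7,9]

giving chain groups C_0 ≅ Z^9, C_1 ≅ Z^12.

∂_1: C_1 → C_0 maps an edge to its endpoints' difference, ∂[p,q] = q − p. For instance
  ∂[1,8] = [8] − [1].
This gives a 9×12 integer matrix of rank 8; reducing to Smith normal form yields diagonal entries (1,1,1,1,1,1,1,1).

Now H_k = ker ∂_k / im ∂_{k+1}, so:

  H_0: rank C_0 − rank ∂_1 = 9 − 8 = 1, and the invariant factors of ∂_1 are all 1, so H_0 = Z.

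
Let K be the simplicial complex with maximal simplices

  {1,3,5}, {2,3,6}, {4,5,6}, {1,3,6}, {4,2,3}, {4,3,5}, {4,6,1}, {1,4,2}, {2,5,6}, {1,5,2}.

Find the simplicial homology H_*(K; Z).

H_0 = Z,  H_1 = Z/2Z,  H_2 = 0.

Take the total order 1 < 2 < 3 < 4 < 5 < 6 on the vertex set. Then K (dimension 2) consists of the simplices:

  0-simplices (6): [1], [2], [3], [4], [5], [6]
  1-simplices (15): [1,2], [1,3], [1,4], [1,5], [1,6], [2,3], [2,4], [2,5], [2,6], [3,4], [3,5], [3,6], [4,5], [4,6], [5,6]
  2-simplices (10): [1,2,4], [1,2,5], [1,3,5], [1,3,6], [1,4,6], [2,3,4], [2,3,6], [2,5,6], [3,4,5], [4,5,6]

so the chain groups are C_0 ≅ Z^6, C_1 ≅ Z^15, C_2 ≅ Z^10.

The boundary map ∂_1: C_1 → C_0 sends each edge [p,q] (with p < q) to q − p. For instance
  ∂[1,5] = [5] − [1].
This gives a 6×15 integer matrix of rank 5; reducing to Smith normal form yields diagonal entries (1,1,1,1,1).

Boundary ∂_2: C_2 → C_1 maps a triangle to the signed sum of its edges. For instance
  ∂[1,4,6] = [4,6] − [1,6] + [1,4],
  ∂[1,3,6] = [3,6] − [1,6] + [1,3].
As a 15×10 matrix over Z this has rank 10, with invariant factors (1,1,1,1,1,1,1,1,1,2).

Now H_k = ker ∂_k / im ∂_{k+1}, so:

  H_0: rank C_0 − rank ∂_1 = 6 − 5 = 1, and the invariant factors of ∂_1 are all 1, so H_0 ≅ Z.
  H_1: rank ker ∂_1 − rank ∂_2 = (15 − 5) − 10 = 0, and ∂_2 has invariant factor 2 > 1, so H_1 ≅ Z/2Z.
  H_2: rank ker ∂_2 − rank ∂_3 = (10 − 10) − 0 = 0, and there is no ∂_3, so H_2 ≅ 0.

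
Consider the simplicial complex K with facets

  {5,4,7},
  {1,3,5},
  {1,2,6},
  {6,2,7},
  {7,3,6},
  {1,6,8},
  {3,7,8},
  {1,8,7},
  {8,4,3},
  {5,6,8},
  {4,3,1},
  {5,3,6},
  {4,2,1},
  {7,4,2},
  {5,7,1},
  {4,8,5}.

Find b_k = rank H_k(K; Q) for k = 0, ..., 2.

b_0 = 1, b_1 = 2, b_2 = 1.

We work with the vertex ordering 1 < 2 < 3 < 4 < 5 < 6 < 7 < 8. The simplices of K, each written with vertices in increasing order, are:

  0-simplices (8): [1], [2], [3], [4], [5], [6], [7], [8]
  1-simplices (24): (24 of them)
  2-simplices (16): [1,2,4], [1,2,6], [1,3,4], [1,3,5], [1,5,7], [1,6,8], [1,7,8], [2,4,7], [2,6,7], [3,4,8], [3,5,6], [3,6,7], [3,7,8], [4,5,7], [4,5,8], [5,6,8]

giving chain groups C_0 ≅ Z^8, C_1 ≅ Z^24, C_2 ≅ Z^16.

The boundary map ∂_1: C_1 → C_0 is given by ∂[p,q] = [q] − [p].
As a 8×24 matrix over Z this has rank 7, with invariant factors (1,1,1,1,1,1,1).

∂_2: C_2 → C_1 maps a triangle to the signed sum of its edges. For instance
  ∂[4,5,8] = [5,8] − [4,8] + [4,5],
  ∂[4,5,7] = [5,7] − [4,7] + [4,5].
This gives a 24×16 integer matrix of rank 15; reducing to Smith normal form yields diagonal entries (1,1,1,1,1,1,1,1,1,1,1,1,1,1,1).

From H_k ≅ ker(∂_k) / im(∂_{k+1}) we obtain:

  H_0: rank C_0 − rank ∂_1 = 8 − 7 = 1, and the invariant factors of ∂_1 are all 1, so H_0 = Z.
  H_1: rank ker ∂_1 − rank ∂_2 = (24 − 7) − 15 = 2, and the invariant factors of ∂_2 are all 1, so H_1 = Z^2.
  H_2: rank ker ∂_2 − rank ∂_3 = (16 − 15) − 0 = 1, and there is no ∂_3, so H_2 = Z.

Hence the Betti numbers are b_0 = 1, b_1 = 2, b_2 = 1.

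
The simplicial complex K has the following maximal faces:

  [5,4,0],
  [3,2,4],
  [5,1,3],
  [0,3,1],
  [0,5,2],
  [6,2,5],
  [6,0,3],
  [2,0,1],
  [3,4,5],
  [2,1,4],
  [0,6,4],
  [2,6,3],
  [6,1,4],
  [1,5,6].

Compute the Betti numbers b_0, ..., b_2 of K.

b_0 = 1, b_1 = 2, b_2 = 1.

We work with the vertex ordering 0 < 1 < 2 < 3 < 4 < 5 < 6. The simplices of K, each written with vertices in increasing order, are:

  0-simplices (7): [0], [1], [2], [3], [4], [5], [6]
  1-simplices (21): [0,1], [0,2], [0,3], [0,4], [0,5], [0,6], [1,2], [1,3], [1,4], [1,5], [1,6], [2,3], [2,4], [2,5], [2,6], [3,4], [3,5], [3,6], [4,5], [4,6], [5,6]
  2-simplices (14): [0,1,2], [0,1,3], [0,2,5], [0,3,6], [0,4,5], [0,4,6], [1,2,4], [1,3,5], [1,4,6], [1,5,6], [2,3,4], [2,3,6], [2,5,6], [3,4,5]

Hence C_0 ≅ Z^7, C_1 ≅ Z^21, C_2 ≅ Z^14.

∂_1: C_1 → C_0 sends each edge [p,q] (with p < q) to q − p. For instance
  ∂[0,4] = [4] − [0].
The 7×21 boundary matrix has rank 6 and Smith normal form diag(1,1,1,1,1,1).

Boundary ∂_2: C_2 → C_1 sends each 2-simplex [p,q,r] to [q,r] − [p,r] + [p,q]. For instance
  ∂[1,4,6] = [4,6] − [1,6] + [1,4],
  ∂[1,5,6] = [5,6] − [1,6] + [1,5].
The resulting 21×14 matrix has rank 13, and its Smith normal form has invariant factors (1,1,1,1,1,1,1,1,1,1,1,1,1).

Now H_k = ker ∂_k / im ∂_{k+1}, so:

  H_0: rank C_0 − rank ∂_1 = 7 − 6 = 1, and the invariant factors of ∂_1 are all 1, so H_0 = Z.
  H_1: rank ker ∂_1 − rank ∂_2 = (21 − 6) − 13 = 2, and the invariant factors of ∂_2 are all 1, so H_1 = Z^2.
  H_2: rank ker ∂_2 − rank ∂_3 = (14 − 13) − 0 = 1, and there is no ∂_3, so H_2 = Z.

As a check, the Euler characteristic is 7 − 21 + 14 = 0, which agrees with 1 − 2 + 1 = 0.

Hence the Betti numbers are b_0 = 1, b_1 = 2, b_2 = 1.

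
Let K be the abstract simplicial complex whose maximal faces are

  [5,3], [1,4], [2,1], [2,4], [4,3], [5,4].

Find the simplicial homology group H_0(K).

H_0 = Z.

Fix the vertex order 1 < 2 < 3 < 4 < 5 and write every simplex with vertices in increasing order. Then dim K = 1 and the simplices of K are:

  0-simplices (5): [1], [2], [3], [4], [5]
  1-simplices (6): [1,2], [1,4], [2,4], [3,4], [3,5], [4,5]

Hence C_0 ≅ Z^5, C_1 ≅ Z^6.

The boundary map ∂_1: C_1 → C_0 maps an edge to its endpoints' difference, ∂[p,q] = q − p. For instance
  ∂[3,5] = [5] − [3].
The 5×6 boundary matrix has rank 4 and Smith normal form diag(1,1,1,1).

Now H_k = ker ∂_k / im ∂_{k+1}, so:

  H_0: rank C_0 − rank ∂_1 = 5 − 4 = 1, and the invariant factors of ∂_1 are all 1, so H_0 ≅ Z.

(K is a triangulation of a wedge of 2 circles.)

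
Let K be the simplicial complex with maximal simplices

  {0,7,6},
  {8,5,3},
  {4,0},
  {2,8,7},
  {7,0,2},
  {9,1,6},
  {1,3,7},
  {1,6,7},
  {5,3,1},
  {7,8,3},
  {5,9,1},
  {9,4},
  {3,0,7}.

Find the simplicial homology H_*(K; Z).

H_0 ≅ Z,  H_1 ≅ Z,  H_2 = 0.

Fix the vertex order 0 < 1 < 2 < 3 < 4 < 5 < 6 < 7 < 8 < 9 and write every simplex with vertices in increasing order. Then dim K = 2 and the simplices of K are:

  0-simplices (10): [0], [1], [2], [3], [4], [5], [6], [7], [8], [9]
  1-simplices (21): [0,2], [0,3], [0,4], [0,6], [0,7], [1,3], [1,5], [1,6], [1,7], [1,9], [2,7], [2,8], [3,5], [3,7], [3,8], [4,9], [5,8], [5,9], [6,7], [6,9], [7,8]
  2-simplices (11): [0,2,7], [0,3,7], [0,6,7], [1,3,5], [1,3,7], [1,5,9], [1,6,7], [1,6,9], [2,7,8], [3,5,8], [3,7,8]

Hence C_0 ≅ Z^10, C_1 ≅ Z^21, C_2 ≅ Z^11.

The boundary map ∂_1: C_1 → C_0 maps an edge to its endpoints' difference, ∂[p,q] = q − p. For instance
  ∂[0,7] = [7] − [0].
As a 10×21 matrix over Z this has rank 9, with invariant factors (1,1,1,1,1,1,1,1,1).

The boundary map ∂_2: C_2 → C_1 acts by ∂[p,q,r] = [q,r] − [p,r] + [p,q]. For instance
  ∂[1,5,9] = [5,9] − [1,9] + [1,5],
  ∂[1,6,7] = [6,7] − [1,7] + [1,6].
The resulting 21×11 matrix has rank 11, and its Smith normal form has invariant factors (1,1,1,1,1,1,1,1,1,1,1).

Computing H_k = (kernel of ∂_k) / (image of ∂_{k+1}):

  H_0: rank C_0 − rank ∂_1 = 10 − 9 = 1, and the invariant factors of ∂_1 are all 1, so H_0 ≅ Z.
  H_1: rank ker ∂_1 − rank ∂_2 = (21 − 9) − 11 = 1, and the invariant factors of ∂_2 are all 1, so H_1 ≅ Z.
  H_2: rank ker ∂_2 − rank ∂_3 = (11 − 11) − 0 = 0, and there is no ∂_3, so H_2 ≅ 0.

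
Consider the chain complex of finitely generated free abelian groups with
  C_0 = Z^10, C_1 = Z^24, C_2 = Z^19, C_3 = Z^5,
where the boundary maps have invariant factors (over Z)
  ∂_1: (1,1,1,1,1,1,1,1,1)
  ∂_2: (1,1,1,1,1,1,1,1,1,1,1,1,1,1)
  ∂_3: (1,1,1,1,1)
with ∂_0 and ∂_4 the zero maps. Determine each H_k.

H_0: b_0 = 10 − 0 − 9 = 1; torsion from ∂_1 factors > 1: none. So H_0 ≅ Z.
H_1: b_1 = 24 − 9 − 14 = 1; torsion from ∂_2 factors > 1: none. So H_1 ≅ Z.
H_2: b_2 = 19 − 14 − 5 = 0; torsion from ∂_3 factors > 1: none. So H_2 ≅ 0.
H_3: b_3 = 5 − 5 − 0 = 0; torsion from ∂_4 factors > 1: none. So H_3 ≅ 0.

H_0 ≅ Z,  H_1 ≅ Z,  H_2 = 0,  H_3 = 0.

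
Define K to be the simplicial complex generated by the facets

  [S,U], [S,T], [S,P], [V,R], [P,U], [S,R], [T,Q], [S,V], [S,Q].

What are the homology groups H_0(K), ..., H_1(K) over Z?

H_0 = Z,  H_1 = Z^3.

Fix the vertex order P < Q < R < S < T < U < V and write every simplex with vertices in increasing order. Then dim K = 1 and the simplices of K are:

  0-simplices (7): P, Q, R, S, T, U, V
  1-simplices (9): PS, PU, QS, QT, RS, RV, ST, SU, SV

giving chain groups C_0 ≅ Z^7, C_1 ≅ Z^9.

The boundary map ∂_1: C_1 → C_0 maps an edge to its endpoints' difference, ∂[p,q] = q − p. For instance
  ∂QT = T − Q.
The resulting 7×9 matrix has rank 6, and its Smith normal form has invariant factors (1,1,1,1,1,1).

Computing H_k = (kernel of ∂_k) / (image of ∂_{k+1}):

  H_0: rank C_0 − rank ∂_1 = 7 − 6 = 1, and the invariant factors of ∂_1 are all 1, so H_0 = Z.
  H_1: rank ker ∂_1 − rank ∂_2 = (9 − 6) − 0 = 3, and there is no ∂_2, so H_1 = Z^3.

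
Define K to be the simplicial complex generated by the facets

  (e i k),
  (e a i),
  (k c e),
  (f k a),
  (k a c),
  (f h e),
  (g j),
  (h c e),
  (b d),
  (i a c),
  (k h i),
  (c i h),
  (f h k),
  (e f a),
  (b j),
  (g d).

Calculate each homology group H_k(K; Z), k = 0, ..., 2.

H_0 ≅ Z^2,  H_1 ≅ Z ⊕ Z/2,  H_2 = 0.

Order the vertices as a < b < c < d < e < f < g < h < i < j < k. Listing each simplex with vertices in this order, K has dimension 2 with simplices:

  0-simplices (11): a, b, c, d, e, f, g, h, i, j, k
  1-simplices (22): ac, ae, af, ai, ak, bd, bj, ce, ch, ci, ck, dg, ef, eh, ei, ek, fh, fk, gj, hi, hk, ik
  2-simplices (12): aci, ack, aef, aei, afk, ceh, cek, chi, efh, eik, fhk, hik

giving chain groups C_0 ≅ Z^11, C_1 ≅ Z^22, C_2 ≅ Z^12.

∂_1: C_1 → C_0 is given by ∂[p,q] = [q] − [p]. For instance
  ∂ak = k − a.
As a 11×22 matrix over Z this has rank 9, with invariant factors (1,1,1,1,1,1,1,1,1).

∂_2: C_2 → C_1 maps a triangle to the signed sum of its edges. For instance
  ∂aci = ci − ai + ac,
  ∂aei = ei − ai + ae.
This gives a 22×12 integer matrix of rank 12; reducing to Smith normal form yields diagonal entries (1,1,1,1,1,1,1,1,1,1,1,2).

Computing H_k = (kernel of ∂_k) / (image of ∂_{k+1}):

  H_0: rank C_0 − rank ∂_1 = 11 − 9 = 2, and the invariant factors of ∂_1 are all 1, so H_0 ≅ Z^2.
  H_1: rank ker ∂_1 − rank ∂_2 = (22 − 9) − 12 = 1, and ∂_2 has invariant factor 2 > 1, so H_1 ≅ Z ⊕ Z/2.
  H_2: rank ker ∂_2 − rank ∂_3 = (12 − 12) − 0 = 0, and there is no ∂_3, so H_2 ≅ 0.

As a check, the Euler characteristic is 11 − 22 + 12 = 1, which agrees with 2 − 1 + 0 = 1.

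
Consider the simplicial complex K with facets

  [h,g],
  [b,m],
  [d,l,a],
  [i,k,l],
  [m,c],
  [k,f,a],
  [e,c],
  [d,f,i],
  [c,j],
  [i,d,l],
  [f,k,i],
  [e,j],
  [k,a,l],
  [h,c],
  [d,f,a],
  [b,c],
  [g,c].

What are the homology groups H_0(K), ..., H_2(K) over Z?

We work with the vertex ordering a < b < c < d < e < f < g < h < i < j < k < l < m. The simplices of K, each written with vertices in increasing order, are:

  0-simplices (13): a, b, c, d, e, f, g, h, i, j, k, l, m
  1-simplices (21): ad, af, ak, al, bc, bm, ce, cg, ch, cj, cm, df, di, dl, ej, fi, fk, gh, ik, il, kl
  2-simplices (8): adf, adl, afk, akl, dfi, dil, fik, ikl

Hence C_0 ≅ Z^13, C_1 ≅ Z^21, C_2 ≅ Z^8.

Boundary ∂_1: C_1 → C_0 sends each edge [p,q] (with p < q) to q − p. For instance
  ∂dl = l − d.
As a 13×21 matrix over Z this has rank 11, with invariant factors (1,1,1,1,1,1,1,1,1,1,1).

The boundary map ∂_2: C_2 → C_1 maps a triangle to the signed sum of its edges. For instance
  ∂akl = kl − al + ak,
  ∂adf = df − af + ad.
The 21×8 boundary matrix has rank 7 and Smith normal form diag(1,1,1,1,1,1,1).

Reading off H_k = ker ∂_k / im ∂_{k+1}:

  H_0: rank C_0 − rank ∂_1 = 13 − 11 = 2, and the invariant factors of ∂_1 are all 1, so H_0 ≅ Z^2.
  H_1: rank ker ∂_1 − rank ∂_2 = (21 − 11) − 7 = 3, and the invariant factors of ∂_2 are all 1, so H_1 ≅ Z^3.
  H_2: rank ker ∂_2 − rank ∂_3 = (8 − 7) − 0 = 1, and there is no ∂_3, so H_2 ≅ Z.

H_0 ≅ Z^2,  H_1 ≅ Z^3,  H_2 ≅ Z.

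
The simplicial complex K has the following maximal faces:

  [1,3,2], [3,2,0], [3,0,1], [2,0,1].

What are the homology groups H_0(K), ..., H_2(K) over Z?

Order the vertices as 0 < 1 < 2 < 3. Listing each simplex with vertices in this order, K has dimension 2 with simplices:

  0-simplices (4): [0], [1], [2], [3]
  1-simplices (6): [0,1], [0,2], [0,3], [1,2], [1,3], [2,3]
  2-simplices (4): [0,1,2], [0,1,3], [0,2,3], [1,2,3]

Hence C_0 ≅ Z^4, C_1 ≅ Z^6, C_2 ≅ Z^4.

∂_1: C_1 → C_0 maps an edge to its endpoints' difference, ∂[p,q] = q − p. For instance
  ∂[0,1] = [1] − [0].
This gives a 4×6 integer matrix of rank 3; reducing to Smith normal form yields diagonal entries (1,1,1).

∂_2: C_2 → C_1 sends each 2-simplex [p,q,r] to [q,r] − [p,r] + [p,q]. For instance
  ∂[0,1,3] = [1,3] − [0,3] + [0,1],
  ∂[0,2,3] = [2,3] − [0,3] + [0,2].
The 6×4 boundary matrix has rank 3 and Smith normal form diag(1,1,1).

From H_k ≅ ker(∂_k) / im(∂_{k+1}) we obtain:

  H_0: rank C_0 − rank ∂_1 = 4 − 3 = 1, and the invariant factors of ∂_1 are all 1, so H_0 = Z.
  H_1: rank ker ∂_1 − rank ∂_2 = (6 − 3) − 3 = 0, and the invariant factors of ∂_2 are all 1, so H_1 = 0.
  H_2: rank ker ∂_2 − rank ∂_3 = (4 − 3) − 0 = 1, and there is no ∂_3, so H_2 = Z.

H_0 ≅ Z,  H_1 = 0,  H_2 ≅ Z.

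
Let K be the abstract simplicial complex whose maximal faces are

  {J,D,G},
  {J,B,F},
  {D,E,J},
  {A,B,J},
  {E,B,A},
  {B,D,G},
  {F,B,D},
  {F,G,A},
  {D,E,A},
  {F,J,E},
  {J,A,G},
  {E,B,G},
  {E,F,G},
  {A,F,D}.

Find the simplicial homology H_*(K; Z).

H_0 ≅ Z,  H_1 ≅ Z^2,  H_2 ≅ Z.

Order the vertices as A < B < D < E < F < G < J. Listing each simplex with vertices in this order, K has dimension 2 with simplices:

  0-simplices (7): A, B, D, E, F, G, J
  1-simplices (21): AB, AD, AE, AF, AG, AJ, BD, BE, BF, BG, BJ, DE, DF, DG, DJ, EF, EG, EJ, FG, FJ, GJ
  2-simplices (14): ABE, ABJ, ADE, ADF, AFG, AGJ, BDF, BDG, BEG, BFJ, DEJ, DGJ, EFG, EFJ

giving chain groups C_0 ≅ Z^7, C_1 ≅ Z^21, C_2 ≅ Z^14.

∂_1: C_1 → C_0 is given by ∂[p,q] = [q] − [p]. For instance
  ∂EJ = J − E.
The resulting 7×21 matrix has rank 6, and its Smith normal form has invariant factors (1,1,1,1,1,1).

Boundary ∂_2: C_2 → C_1 sends each 2-simplex [p,q,r] to [q,r] − [p,r] + [p,q]. For instance
  ∂AGJ = GJ − AJ + AG,
  ∂BDF = DF − BF + BD.
The 21×14 boundary matrix has rank 13 and Smith normal form diag(1,1,1,1,1,1,1,1,1,1,1,1,1).

From H_k ≅ ker(∂_k) / im(∂_{k+1}) we obtain:

  H_0: rank C_0 − rank ∂_1 = 7 − 6 = 1, and the invariant factors of ∂_1 are all 1, so H_0 ≅ Z.
  H_1: rank ker ∂_1 − rank ∂_2 = (21 − 6) − 13 = 2, and the invariant factors of ∂_2 are all 1, so H_1 ≅ Z^2.
  H_2: rank ker ∂_2 − rank ∂_3 = (14 − 13) − 0 = 1, and there is no ∂_3, so H_2 ≅ Z.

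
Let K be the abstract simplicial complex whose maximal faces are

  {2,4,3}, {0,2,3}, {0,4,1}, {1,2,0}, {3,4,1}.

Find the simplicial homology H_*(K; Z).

H_0 ≅ Z,  H_1 ≅ Z,  H_2 = 0.

Take the total order 0 < 1 < 2 < 3 < 4 on the vertex set. Then K (dimension 2) consists of the simplices:

  0-simplices (5): [0], [1], [2], [3], [4]
  1-simplices (10): [0,1], [0,2], [0,3], [0,4], [1,2], [1,3], [1,4], [2,3], [2,4], [3,4]
  2-simplices (5): [0,1,2], [0,1,4], [0,2,3], [1,3,4], [2,3,4]

Hence C_0 ≅ Z^5, C_1 ≅ Z^10, C_2 ≅ Z^5.

∂_1: C_1 → C_0 is given by ∂[p,q] = [q] − [p]. For instance
  ∂[2,4] = [4] − [2].
The resulting 5×10 matrix has rank 4, and its Smith normal form has invariant factors (1,1,1,1).

∂_2: C_2 → C_1 maps a triangle to the signed sum of its edges. For instance
  ∂[1,3,4] = [3,4] − [1,4] + [1,3],
  ∂[0,2,3] = [2,3] − [0,3] + [0,2].
As a 10×5 matrix over Z this has rank 5, with invariant factors (1,1,1,1,1).

Reading off H_k = ker ∂_k / im ∂_{k+1}:

  H_0: rank C_0 − rank ∂_1 = 5 − 4 = 1, and the invariant factors of ∂_1 are all 1, so H_0 ≅ Z.
  H_1: rank ker ∂_1 − rank ∂_2 = (10 − 4) − 5 = 1, and the invariant factors of ∂_2 are all 1, so H_1 ≅ Z.
  H_2: rank ker ∂_2 − rank ∂_3 = (5 − 5) − 0 = 0, and there is no ∂_3, so H_2 ≅ 0.

(K is a triangulation of the Möbius band.)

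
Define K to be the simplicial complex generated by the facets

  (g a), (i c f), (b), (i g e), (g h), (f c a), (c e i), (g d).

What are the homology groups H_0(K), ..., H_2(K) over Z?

H_0 ≅ Z^2,  H_1 ≅ Z,  H_2 = 0.

We work with the vertex ordering a < b < c < d < e < f < g < h < i. The simplices of K, each written with vertices in increasing order, are:

  0-simplices (9): a, b, c, d, e, f, g, h, i
  1-simplices (12): ac, af, ag, ce, cf, ci, dg, eg, ei, fi, gh, gi
  2-simplices (4): acf, cei, cfi, egi

Hence C_0 ≅ Z^9, C_1 ≅ Z^12, C_2 ≅ Z^4.

∂_1: C_1 → C_0 sends each edge [p,q] (with p < q) to q − p. For instance
  ∂gh = h − g.
The 9×12 boundary matrix has rank 7 and Smith normal form diag(1,1,1,1,1,1,1).

∂_2: C_2 → C_1 acts by ∂[p,q,r] = [q,r] − [p,r] + [p,q]. For instance
  ∂egi = gi − ei + eg,
  ∂cei = ei − ci + ce.
This gives a 12×4 integer matrix of rank 4; reducing to Smith normal form yields diagonal entries (1,1,1,1).

Now H_k = ker ∂_k / im ∂_{k+1}, so:

  H_0: rank C_0 − rank ∂_1 = 9 − 7 = 2, and the invariant factors of ∂_1 are all 1, so H_0 ≅ Z^2.
  H_1: rank ker ∂_1 − rank ∂_2 = (12 − 7) − 4 = 1, and the invariant factors of ∂_2 are all 1, so H_1 ≅ Z.
  H_2: rank ker ∂_2 − rank ∂_3 = (4 − 4) − 0 = 0, and there is no ∂_3, so H_2 ≅ 0.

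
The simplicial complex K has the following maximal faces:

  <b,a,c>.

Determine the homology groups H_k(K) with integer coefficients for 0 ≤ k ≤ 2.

H_0 ≅ Z,  H_1 = 0,  H_2 = 0.

Take the total order a < b < c on the vertex set. Then K (dimension 2) consists of the simplices:

  0-simplices (3): a, b, c
  1-simplices (3): ab, ac, bc
  2-simplices (1): abc

giving chain groups C_0 ≅ Z^3, C_1 ≅ Z^3, C_2 ≅ Z^1.

Boundary ∂_1: C_1 → C_0 maps an edge to its endpoints' difference, ∂[p,q] = q − p.
The 3×3 boundary matrix has rank 2 and Smith normal form diag(1,1).

The boundary map ∂_2: C_2 → C_1 sends each 2-simplex [p,q,r] to [q,r] − [p,r] + [p,q]. For instance
  ∂abc = bc − ac + ab.
As a 3×1 matrix over Z this has rank 1, with invariant factors (1).

Reading off H_k = ker ∂_k / im ∂_{k+1}:

  H_0: rank C_0 − rank ∂_1 = 3 − 2 = 1, and the invariant factors of ∂_1 are all 1, so H_0 = Z.
  H_1: rank ker ∂_1 − rank ∂_2 = (3 − 2) − 1 = 0, and the invariant factors of ∂_2 are all 1, so H_1 = 0.
  H_2: rank ker ∂_2 − rank ∂_3 = (1 − 1) − 0 = 0, and there is no ∂_3, so H_2 = 0.

As a check, the Euler characteristic is 3 − 3 + 1 = 1, which agrees with 1 − 0 + 0 = 1.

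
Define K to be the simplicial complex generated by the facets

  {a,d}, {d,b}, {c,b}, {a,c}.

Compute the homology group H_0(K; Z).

H_0 = Z.

We work with the vertex ordering a < b < c < d. The simplices of K, each written with vertices in increasing order, are:

  0-simplices (4): a, b, c, d
  1-simplices (4): ac, ad, bc, bd

so the chain groups are C_0 ≅ Z^4, C_1 ≅ Z^4.

Boundary ∂_1: C_1 → C_0 sends each edge [p,q] (with p < q) to q − p. For instance
  ∂ac = c − a.
The 4×4 boundary matrix has rank 3 and Smith normal form diag(1,1,1).

Reading off H_k = ker ∂_k / im ∂_{k+1}:

  H_0: rank C_0 − rank ∂_1 = 4 − 3 = 1, and the invariant factors of ∂_1 are all 1, so H_0 ≅ Z.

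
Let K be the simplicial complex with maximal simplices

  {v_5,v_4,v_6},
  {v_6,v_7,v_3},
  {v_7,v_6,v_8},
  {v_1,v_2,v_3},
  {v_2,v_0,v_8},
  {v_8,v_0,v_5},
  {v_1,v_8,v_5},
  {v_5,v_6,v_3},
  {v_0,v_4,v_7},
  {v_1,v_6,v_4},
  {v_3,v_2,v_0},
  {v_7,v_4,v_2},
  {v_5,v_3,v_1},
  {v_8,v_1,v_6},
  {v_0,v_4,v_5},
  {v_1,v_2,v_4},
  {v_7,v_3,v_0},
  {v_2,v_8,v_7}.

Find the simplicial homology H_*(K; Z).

K has 9 vertices, 27 edges, 18 triangles.
rank ∂_0 = 0, rank ∂_1 = 8 ⇒ b_0 = 9 − 0 − 8 = 1; all invariant factors of ∂_1 are 1 so no torsion. So H_0 ≅ Z.
rank ∂_1 = 8, rank ∂_2 = 18 ⇒ b_1 = 27 − 8 − 18 = 1; ∂_2 has invariant factor(s) [2] giving torsion. So H_1 ≅ Z ⊕ Z/2Z.
rank ∂_2 = 18, rank ∂_3 = 0 ⇒ b_2 = 18 − 18 − 0 = 0. So H_2 ≅ 0.

H_0 = Z,  H_1 = Z ⊕ Z/2Z,  H_2 = 0.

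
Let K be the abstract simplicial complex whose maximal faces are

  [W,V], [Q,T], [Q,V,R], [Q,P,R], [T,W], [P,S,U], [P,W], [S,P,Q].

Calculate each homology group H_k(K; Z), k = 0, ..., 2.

K has 8 vertices, 13 edges, 4 triangles.
rank ∂_0 = 0, rank ∂_1 = 7 ⇒ b_0 = 8 − 0 − 7 = 1; all invariant factors of ∂_1 are 1 so no torsion. So H_0 = Z.
rank ∂_1 = 7, rank ∂_2 = 4 ⇒ b_1 = 13 − 7 − 4 = 2; all invariant factors of ∂_2 are 1 so no torsion. So H_1 = Z^2.
rank ∂_2 = 4, rank ∂_3 = 0 ⇒ b_2 = 4 − 4 − 0 = 0. So H_2 = 0.

H_0 ≅ Z,  H_1 ≅ Z^2,  H_2 = 0.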